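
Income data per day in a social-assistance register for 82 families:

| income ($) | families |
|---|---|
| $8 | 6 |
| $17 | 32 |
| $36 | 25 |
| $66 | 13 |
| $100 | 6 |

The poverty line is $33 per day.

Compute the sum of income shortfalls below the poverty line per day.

Poor units: 6×$8, 32×$17 (q = 38 of N = 82).
Individual gaps: 6×(33−8) = 150; 32×(33−17) = 512.
Aggregate gap = $662.

$662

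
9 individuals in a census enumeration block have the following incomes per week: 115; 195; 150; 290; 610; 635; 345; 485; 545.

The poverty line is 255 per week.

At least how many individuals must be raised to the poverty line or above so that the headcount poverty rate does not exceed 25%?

Currently q = 3 of N = 9 are below the line (H = 0.333).
A headcount ratio of at most 25% allows at most ⌊0.25 × 9⌋ = 2 poor individuals.
So at least 3 − 2 = 1 must be lifted.

1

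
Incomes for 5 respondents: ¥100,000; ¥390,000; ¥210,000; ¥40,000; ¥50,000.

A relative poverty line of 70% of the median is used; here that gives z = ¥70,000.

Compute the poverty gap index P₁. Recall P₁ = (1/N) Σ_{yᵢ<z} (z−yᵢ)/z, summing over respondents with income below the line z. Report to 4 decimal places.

0.1429

Incomes under z: ¥40,000, ¥50,000 (q = 2 of N = 5).
Normalized shortfalls: (70000−40000)/70000 = 0.4286; (70000−50000)/70000 = 0.2857.
Σ = 0.714286. Dividing by the full population N = 5 gives P₁ = 0.1429.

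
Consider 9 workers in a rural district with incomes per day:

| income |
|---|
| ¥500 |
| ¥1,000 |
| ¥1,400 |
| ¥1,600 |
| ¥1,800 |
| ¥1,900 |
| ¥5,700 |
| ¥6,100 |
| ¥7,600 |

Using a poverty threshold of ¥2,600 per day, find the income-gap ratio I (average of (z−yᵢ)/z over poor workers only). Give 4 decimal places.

0.4744

Incomes under z: ¥500, ¥1,000, ¥1,400, ¥1,600, ¥1,800, ¥1,900 (q = 6 of N = 9).
Shortfall ratios (z−y)/z: 0.8077, 0.6154, 0.4615, 0.3846, 0.3077, 0.2692; sum = 2.846154.
The income-gap ratio divides by q (the poor only): 2.846154 / 6 = 0.4744.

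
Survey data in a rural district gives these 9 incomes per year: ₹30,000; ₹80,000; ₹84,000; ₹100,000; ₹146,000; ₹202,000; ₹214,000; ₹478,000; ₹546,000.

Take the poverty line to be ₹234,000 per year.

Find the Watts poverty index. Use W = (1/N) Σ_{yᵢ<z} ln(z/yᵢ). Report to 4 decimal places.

Poor units: ₹30,000, ₹80,000, ₹84,000, ₹100,000, ₹146,000, ₹202,000, ₹214,000 (q = 7 of N = 9).
Log shortfalls: ln(234000/30000) = 2.0541; ln(234000/80000) = 1.0733; ln(234000/84000) = 1.0245; ln(234000/100000) = 0.8502; ln(234000/146000) = 0.4717; ln(234000/202000) = 0.1471; ln(234000/214000) = 0.0893.
W = 5.710186 / 9 = 0.6345.

0.6345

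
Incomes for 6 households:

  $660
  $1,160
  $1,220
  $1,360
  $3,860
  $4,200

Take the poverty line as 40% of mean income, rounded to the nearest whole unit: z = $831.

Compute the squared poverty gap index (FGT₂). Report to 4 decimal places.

Poor units: $660 (q = 1 of N = 6).
Normalized shortfalls: (831−660)/831 = 0.2058.
Squared: 0.0423.
Sum = 0.042344; P₂ = 0.042344 / 6 = 0.0071.

0.0071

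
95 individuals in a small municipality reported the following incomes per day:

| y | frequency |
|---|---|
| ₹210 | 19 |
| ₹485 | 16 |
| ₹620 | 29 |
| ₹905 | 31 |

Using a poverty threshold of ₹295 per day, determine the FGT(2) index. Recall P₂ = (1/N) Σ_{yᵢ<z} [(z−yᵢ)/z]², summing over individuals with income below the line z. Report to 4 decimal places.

0.0166

Incomes under z: 19×₹210 (q = 19 of N = 95).
Shortfall ratios: (295−210)/295 = 0.2881 (×19).
Squared: 0.0830 (×19).
Sum = 1.577420; P₂ = 1.577420 / 95 = 0.0166.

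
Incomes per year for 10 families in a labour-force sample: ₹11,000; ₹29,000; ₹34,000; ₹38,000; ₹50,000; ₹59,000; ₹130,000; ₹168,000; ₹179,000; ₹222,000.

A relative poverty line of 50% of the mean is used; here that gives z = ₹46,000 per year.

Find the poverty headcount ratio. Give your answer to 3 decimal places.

0.400

4 of the 10 families have income below ₹46,000.
H = 4/10 = 0.400.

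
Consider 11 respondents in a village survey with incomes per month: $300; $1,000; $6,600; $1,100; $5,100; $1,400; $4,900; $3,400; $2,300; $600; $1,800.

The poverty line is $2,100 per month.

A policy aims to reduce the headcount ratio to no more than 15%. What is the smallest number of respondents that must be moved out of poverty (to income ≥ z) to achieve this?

Currently q = 6 of N = 11 are below the line (H = 0.545).
A headcount ratio of at most 15% allows at most ⌊0.15 × 11⌋ = 1 poor respondents.
So at least 6 − 1 = 5 must be lifted.

5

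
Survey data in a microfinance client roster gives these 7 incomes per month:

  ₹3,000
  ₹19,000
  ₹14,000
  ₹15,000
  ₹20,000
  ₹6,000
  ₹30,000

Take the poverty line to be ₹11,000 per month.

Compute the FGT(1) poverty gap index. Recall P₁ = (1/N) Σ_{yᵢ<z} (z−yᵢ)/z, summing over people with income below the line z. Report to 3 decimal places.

Below the line: ₹3,000, ₹6,000 (q = 2 of N = 7).
Normalized shortfalls: (11000−3000)/11000 = 0.7273; (11000−6000)/11000 = 0.4545.
Sum of shortfalls = 1.181818; P₁ averages over all N: 1.181818 / 7 = 0.169.

0.169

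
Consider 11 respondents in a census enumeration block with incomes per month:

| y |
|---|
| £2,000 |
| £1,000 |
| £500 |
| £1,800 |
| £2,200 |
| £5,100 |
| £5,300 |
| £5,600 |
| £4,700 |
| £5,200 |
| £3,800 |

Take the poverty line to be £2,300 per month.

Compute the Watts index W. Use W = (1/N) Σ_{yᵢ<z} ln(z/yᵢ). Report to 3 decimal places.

Incomes under z: £500, £1,000, £1,800, £2,000, £2,200 (q = 5 of N = 11).
ln(z/y) terms: ln(2300/500) = 1.5261; ln(2300/1000) = 0.8329; ln(2300/1800) = 0.2451; ln(2300/2000) = 0.1398; ln(2300/2200) = 0.0445.
W = 2.788302 / 11 = 0.253.

0.253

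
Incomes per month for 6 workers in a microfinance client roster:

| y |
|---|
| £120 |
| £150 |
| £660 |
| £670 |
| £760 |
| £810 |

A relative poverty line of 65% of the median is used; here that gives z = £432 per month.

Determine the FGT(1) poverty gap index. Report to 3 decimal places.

0.229

Poor units: £120, £150 (q = 2 of N = 6).
Gap ratios (z−y)/z: (432−120)/432 = 0.7222; (432−150)/432 = 0.6528.
Sum of shortfalls = 1.375000; P₁ averages over all N: 1.375000 / 6 = 0.229.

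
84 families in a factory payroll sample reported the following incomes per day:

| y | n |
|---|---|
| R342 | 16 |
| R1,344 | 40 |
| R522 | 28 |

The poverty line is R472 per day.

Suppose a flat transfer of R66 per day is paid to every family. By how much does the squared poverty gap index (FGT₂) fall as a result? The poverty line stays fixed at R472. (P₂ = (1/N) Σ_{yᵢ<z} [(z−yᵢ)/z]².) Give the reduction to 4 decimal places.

Before: below the line — 16×R342; squared poverty gap index (FGT₂) = 0.014449.
After the R66 transfer: below the line — 16×R408; squared poverty gap index (FGT₂) = 0.003502.
Reduction = 0.014449 − 0.003502 = 0.0109.

0.0109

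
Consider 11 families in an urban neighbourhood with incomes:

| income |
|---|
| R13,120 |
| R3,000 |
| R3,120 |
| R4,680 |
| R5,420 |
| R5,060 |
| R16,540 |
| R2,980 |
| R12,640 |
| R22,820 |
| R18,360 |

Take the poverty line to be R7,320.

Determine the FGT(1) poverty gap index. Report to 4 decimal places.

Incomes under z: R2,980, R3,000, R3,120, R4,680, R5,060, R5,420 (q = 6 of N = 11).
Relative gaps: (7320−2980)/7320 = 0.5929; (7320−3000)/7320 = 0.5902; (7320−3120)/7320 = 0.5738; (7320−4680)/7320 = 0.3607; (7320−5060)/7320 = 0.3087; (7320−5420)/7320 = 0.2596.
Sum of shortfalls = 2.685792; P₁ averages over all N: 2.685792 / 11 = 0.2442.

0.2442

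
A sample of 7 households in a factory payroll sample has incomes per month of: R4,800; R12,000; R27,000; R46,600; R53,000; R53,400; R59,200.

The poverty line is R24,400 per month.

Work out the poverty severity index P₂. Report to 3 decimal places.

0.129

Poor units: R4,800, R12,000 (q = 2 of N = 7).
Gap ratios (z−y)/z: (24400−4800)/24400 = 0.8033; (24400−12000)/24400 = 0.5082.
Squared: 0.6453; 0.2583.
Sum = 0.903521; P₂ = 0.903521 / 7 = 0.129.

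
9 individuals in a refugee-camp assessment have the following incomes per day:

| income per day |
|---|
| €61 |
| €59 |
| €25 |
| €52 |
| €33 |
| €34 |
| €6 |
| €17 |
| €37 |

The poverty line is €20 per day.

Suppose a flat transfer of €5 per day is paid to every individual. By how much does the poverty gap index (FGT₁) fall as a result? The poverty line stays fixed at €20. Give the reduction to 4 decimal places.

0.0444

Before: below the line — €6, €17; poverty gap index (FGT₁) = 0.094444.
After the €5 transfer: below the line — €11; poverty gap index (FGT₁) = 0.050000.
Reduction = 0.094444 − 0.050000 = 0.0444.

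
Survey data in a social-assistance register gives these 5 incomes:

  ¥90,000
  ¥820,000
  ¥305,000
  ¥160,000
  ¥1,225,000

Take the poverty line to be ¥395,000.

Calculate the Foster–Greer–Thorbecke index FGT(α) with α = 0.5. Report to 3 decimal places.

0.425

Below the line: ¥90,000, ¥160,000, ¥305,000 (q = 3 of N = 5).
Relative gaps: (395000−90000)/395000 = 0.7722; (395000−160000)/395000 = 0.5949; (395000−305000)/395000 = 0.2278.
Raised to α = 0.5: 0.87872; 0.77132; 0.47733.
Sum = 2.127378; FGT(0.5) = 2.127378 / 5 = 0.425.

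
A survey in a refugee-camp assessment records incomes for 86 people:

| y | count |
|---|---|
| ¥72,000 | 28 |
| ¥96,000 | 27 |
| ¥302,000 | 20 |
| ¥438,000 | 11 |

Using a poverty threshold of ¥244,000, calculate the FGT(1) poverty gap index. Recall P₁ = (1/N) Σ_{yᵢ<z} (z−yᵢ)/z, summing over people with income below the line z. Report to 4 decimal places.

Below the line: 28×¥72,000, 27×¥96,000 (q = 55 of N = 86).
Normalized shortfalls: (244000−72000)/244000 = 0.7049 (×28); (244000−96000)/244000 = 0.6066 (×27).
Σ = 36.114754. Dividing by the full population N = 86 gives P₁ = 0.4199.

0.4199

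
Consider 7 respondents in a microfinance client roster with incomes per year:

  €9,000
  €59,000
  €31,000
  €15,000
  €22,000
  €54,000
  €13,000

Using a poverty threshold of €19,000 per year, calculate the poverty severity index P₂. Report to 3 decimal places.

Poor units: €9,000, €13,000, €15,000 (q = 3 of N = 7).
Gap ratios (z−y)/z: (19000−9000)/19000 = 0.5263; (19000−13000)/19000 = 0.3158; (19000−15000)/19000 = 0.2105.
Squared: 0.2770; 0.0997; 0.0443.
Sum = 0.421053; P₂ = 0.421053 / 7 = 0.060.

0.060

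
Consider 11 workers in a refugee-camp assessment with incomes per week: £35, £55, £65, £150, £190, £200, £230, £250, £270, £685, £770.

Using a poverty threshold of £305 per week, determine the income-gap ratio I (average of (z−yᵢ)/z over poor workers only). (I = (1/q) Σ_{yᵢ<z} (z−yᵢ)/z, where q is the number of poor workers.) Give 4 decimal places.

Below the line: £35, £55, £65, £150, £190, £200, £230, £250, £270 (q = 9 of N = 11).
Relative gaps: 0.8852, 0.8197, 0.7869, 0.5082, 0.3770, 0.3443, 0.2459, 0.1803, 0.1148; sum = 4.262295.
I averages over the q = 9 poor units only: 4.262295 / 9 = 0.4736.

0.4736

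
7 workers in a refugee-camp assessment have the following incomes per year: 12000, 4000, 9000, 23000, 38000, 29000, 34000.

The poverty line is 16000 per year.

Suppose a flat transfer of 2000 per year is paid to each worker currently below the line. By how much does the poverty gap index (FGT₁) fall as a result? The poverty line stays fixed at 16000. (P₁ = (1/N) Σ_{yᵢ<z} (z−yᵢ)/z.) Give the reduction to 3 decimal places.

Before: below the line — 4000, 9000, 12000; poverty gap index (FGT₁) = 0.20536.
After the 2000 transfer: below the line — 6000, 11000, 14000; poverty gap index (FGT₁) = 0.15179.
Reduction = 0.20536 − 0.15179 = 0.054.

0.054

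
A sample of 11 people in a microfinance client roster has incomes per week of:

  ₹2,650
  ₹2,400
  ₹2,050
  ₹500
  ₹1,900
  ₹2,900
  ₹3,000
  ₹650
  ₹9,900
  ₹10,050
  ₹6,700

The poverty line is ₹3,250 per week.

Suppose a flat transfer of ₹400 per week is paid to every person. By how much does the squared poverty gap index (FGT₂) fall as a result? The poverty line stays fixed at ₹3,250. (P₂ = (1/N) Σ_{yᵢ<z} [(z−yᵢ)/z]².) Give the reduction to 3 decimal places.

Before: below the line — ₹500, ₹650, ₹1,900, ₹2,050, ₹2,400, ₹2,650, ₹2,900, ₹3,000; squared poverty gap index (FGT₂) = 0.16226.
After the ₹400 transfer: below the line — ₹900, ₹1,050, ₹2,300, ₹2,450, ₹2,800, ₹3,050; squared poverty gap index (FGT₂) = 0.10455.
Reduction = 0.16226 − 0.10455 = 0.058.

0.058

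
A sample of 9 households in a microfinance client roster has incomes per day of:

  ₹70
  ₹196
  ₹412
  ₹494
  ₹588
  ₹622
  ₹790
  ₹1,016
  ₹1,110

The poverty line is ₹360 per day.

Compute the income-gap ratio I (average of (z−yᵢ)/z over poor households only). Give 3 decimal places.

Incomes under z: ₹70, ₹196 (q = 2 of N = 9).
Relative gaps: 0.8056, 0.4556; sum = 1.261111.
The income-gap ratio divides by q (the poor only): 1.261111 / 2 = 0.631.

0.631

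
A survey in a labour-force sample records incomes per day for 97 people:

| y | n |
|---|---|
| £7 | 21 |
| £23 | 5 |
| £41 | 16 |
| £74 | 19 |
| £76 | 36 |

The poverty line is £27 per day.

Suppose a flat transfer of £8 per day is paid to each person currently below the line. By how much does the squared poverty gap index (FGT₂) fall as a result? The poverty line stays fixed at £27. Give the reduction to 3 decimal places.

0.077

Before: below the line — 21×£7, 5×£23; squared poverty gap index (FGT₂) = 0.11992.
After the £8 transfer: below the line — 21×£15; squared poverty gap index (FGT₂) = 0.04276.
Reduction = 0.11992 − 0.04276 = 0.077.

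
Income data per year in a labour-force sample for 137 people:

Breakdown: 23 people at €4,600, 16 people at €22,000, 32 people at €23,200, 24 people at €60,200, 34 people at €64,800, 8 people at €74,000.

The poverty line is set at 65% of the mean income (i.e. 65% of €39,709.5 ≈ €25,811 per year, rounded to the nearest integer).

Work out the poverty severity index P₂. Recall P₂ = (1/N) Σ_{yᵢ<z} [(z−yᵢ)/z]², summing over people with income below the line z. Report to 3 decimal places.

0.118

Below the line: 23×€4,600, 16×€22,000, 32×€23,200 (q = 71 of N = 137).
Relative gaps: (25811−4600)/25811 = 0.8218 (×23); (25811−22000)/25811 = 0.1477 (×16); (25811−23200)/25811 = 0.1012 (×32).
Squared: 0.6753 (×23); 0.0218 (×16); 0.0102 (×32).
Sum = 16.208734; P₂ = 16.208734 / 137 = 0.118.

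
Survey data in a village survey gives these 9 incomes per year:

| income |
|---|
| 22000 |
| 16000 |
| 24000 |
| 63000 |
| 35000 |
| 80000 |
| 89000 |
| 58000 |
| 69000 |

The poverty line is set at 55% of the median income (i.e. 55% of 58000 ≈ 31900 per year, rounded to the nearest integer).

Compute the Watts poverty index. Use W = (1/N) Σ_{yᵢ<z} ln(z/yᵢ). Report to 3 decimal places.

Below z: 16000, 22000, 24000 (q = 3 of N = 9).
Log gaps: ln(31900/16000) = 0.6900; ln(31900/22000) = 0.3716; ln(31900/24000) = 0.2846.
W = 1.346133 / 9 = 0.150.

0.150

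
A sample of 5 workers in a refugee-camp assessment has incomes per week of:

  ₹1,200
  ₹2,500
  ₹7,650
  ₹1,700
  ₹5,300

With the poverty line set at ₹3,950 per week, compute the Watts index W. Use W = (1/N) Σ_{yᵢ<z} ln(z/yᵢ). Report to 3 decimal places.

0.498

Below z: ₹1,200, ₹1,700, ₹2,500 (q = 3 of N = 5).
Log shortfalls: ln(3950/1200) = 1.1914; ln(3950/1700) = 0.8431; ln(3950/2500) = 0.4574.
W = 2.491906 / 5 = 0.498.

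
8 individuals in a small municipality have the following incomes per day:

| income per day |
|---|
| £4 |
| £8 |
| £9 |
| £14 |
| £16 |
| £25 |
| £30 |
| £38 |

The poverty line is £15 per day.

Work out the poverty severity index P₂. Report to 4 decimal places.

Poor units: £4, £8, £9, £14 (q = 4 of N = 8).
Relative gaps: (15−4)/15 = 0.7333; (15−8)/15 = 0.4667; (15−9)/15 = 0.4000; (15−14)/15 = 0.0667.
Squared: 0.5378; 0.2178; 0.1600; 0.0044.
Sum = 0.920000; P₂ = 0.920000 / 8 = 0.1150.

0.1150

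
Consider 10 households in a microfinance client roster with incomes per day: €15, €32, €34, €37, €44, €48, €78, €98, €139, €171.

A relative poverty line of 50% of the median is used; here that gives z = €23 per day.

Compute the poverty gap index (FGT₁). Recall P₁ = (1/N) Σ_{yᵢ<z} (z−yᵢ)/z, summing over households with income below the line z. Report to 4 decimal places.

0.0348

Poor units: €15 (q = 1 of N = 10).
Normalized shortfalls: (23−15)/23 = 0.3478.
Sum of shortfalls = 0.347826; P₁ averages over all N: 0.347826 / 10 = 0.0348.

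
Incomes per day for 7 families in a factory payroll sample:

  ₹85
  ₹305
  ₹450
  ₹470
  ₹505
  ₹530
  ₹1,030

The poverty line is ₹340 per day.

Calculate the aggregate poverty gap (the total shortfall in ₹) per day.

Poor units: ₹85, ₹305 (q = 2 of N = 7).
Individual gaps: 340−85 = 255; 340−305 = 35.
Aggregate gap = ₹290.

₹290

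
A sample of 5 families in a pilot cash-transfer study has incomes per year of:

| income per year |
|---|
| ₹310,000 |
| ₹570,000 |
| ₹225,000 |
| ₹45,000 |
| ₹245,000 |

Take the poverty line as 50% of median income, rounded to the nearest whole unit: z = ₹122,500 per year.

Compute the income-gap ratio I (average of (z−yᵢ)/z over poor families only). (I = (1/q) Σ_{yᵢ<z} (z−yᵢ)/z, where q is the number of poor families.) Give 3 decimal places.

Incomes under z: ₹45,000 (q = 1 of N = 5).
Relative gaps: 0.6327; sum = 0.632653.
The income-gap ratio divides by q (the poor only): 0.632653 / 1 = 0.633.

0.633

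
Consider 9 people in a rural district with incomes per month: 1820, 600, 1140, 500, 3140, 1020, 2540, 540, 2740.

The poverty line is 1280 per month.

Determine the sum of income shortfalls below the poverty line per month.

Poor units: 500, 540, 600, 1020, 1140 (q = 5 of N = 9).
Individual gaps: 1280−500 = 780; 1280−540 = 740; 1280−600 = 680; 1280−1020 = 260; 1280−1140 = 140.
Aggregate gap = 2600.

2600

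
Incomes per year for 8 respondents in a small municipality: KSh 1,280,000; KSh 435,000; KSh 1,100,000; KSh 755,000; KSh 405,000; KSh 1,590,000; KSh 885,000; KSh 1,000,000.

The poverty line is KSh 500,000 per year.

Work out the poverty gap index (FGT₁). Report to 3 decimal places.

Below the line: KSh 405,000, KSh 435,000 (q = 2 of N = 8).
Normalized shortfalls: (500000−405000)/500000 = 0.1900; (500000−435000)/500000 = 0.1300.
Σ = 0.320000. Dividing by the full population N = 8 gives P₁ = 0.040.

0.040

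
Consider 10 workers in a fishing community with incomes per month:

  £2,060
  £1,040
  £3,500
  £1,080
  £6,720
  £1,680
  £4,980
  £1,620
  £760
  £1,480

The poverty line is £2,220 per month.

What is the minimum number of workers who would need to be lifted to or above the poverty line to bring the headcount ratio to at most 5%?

7 of the 10 workers are poor, so H = 7/10 = 0.700.
A headcount ratio of at most 5% allows at most ⌊0.05 × 10⌋ = 0 poor workers.
So at least 7 − 0 = 7 must be lifted.

7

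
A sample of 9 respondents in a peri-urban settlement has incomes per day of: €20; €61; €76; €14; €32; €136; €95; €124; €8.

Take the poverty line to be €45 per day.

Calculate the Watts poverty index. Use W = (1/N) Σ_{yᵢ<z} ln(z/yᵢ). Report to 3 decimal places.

Below the line: €8, €14, €20, €32 (q = 4 of N = 9).
Log shortfalls: ln(45/8) = 1.7272; ln(45/14) = 1.1676; ln(45/20) = 0.8109; ln(45/32) = 0.3409.
W = 4.046683 / 9 = 0.450.

0.450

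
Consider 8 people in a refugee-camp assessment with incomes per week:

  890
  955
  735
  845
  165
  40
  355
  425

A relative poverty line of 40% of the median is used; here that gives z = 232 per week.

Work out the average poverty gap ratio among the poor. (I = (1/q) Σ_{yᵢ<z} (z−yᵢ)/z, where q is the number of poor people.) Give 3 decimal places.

Below z: 40, 165 (q = 2 of N = 8).
Shortfall ratios (z−y)/z: 0.8276, 0.2888; sum = 1.116379.
I averages over the q = 2 poor units only: 1.116379 / 2 = 0.558.

0.558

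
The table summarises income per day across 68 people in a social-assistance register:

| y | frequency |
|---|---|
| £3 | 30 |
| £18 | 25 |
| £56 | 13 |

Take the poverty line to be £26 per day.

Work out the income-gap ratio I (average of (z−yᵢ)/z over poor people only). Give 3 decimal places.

0.622

Below the line: 30×£3, 25×£18 (q = 55 of N = 68).
Shortfall ratios (z−y)/z: 0.8846 (×30), 0.3077 (×25); sum = 34.230769.
I averages over the q = 55 poor units only: 34.230769 / 55 = 0.622.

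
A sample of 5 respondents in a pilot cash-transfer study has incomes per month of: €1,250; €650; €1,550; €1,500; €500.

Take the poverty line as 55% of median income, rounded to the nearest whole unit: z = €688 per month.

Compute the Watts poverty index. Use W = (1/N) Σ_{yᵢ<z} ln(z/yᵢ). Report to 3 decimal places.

0.075

Poor units: €500, €650 (q = 2 of N = 5).
Log shortfalls: ln(688/500) = 0.3192; ln(688/650) = 0.0568.
W = 0.375997 / 5 = 0.075.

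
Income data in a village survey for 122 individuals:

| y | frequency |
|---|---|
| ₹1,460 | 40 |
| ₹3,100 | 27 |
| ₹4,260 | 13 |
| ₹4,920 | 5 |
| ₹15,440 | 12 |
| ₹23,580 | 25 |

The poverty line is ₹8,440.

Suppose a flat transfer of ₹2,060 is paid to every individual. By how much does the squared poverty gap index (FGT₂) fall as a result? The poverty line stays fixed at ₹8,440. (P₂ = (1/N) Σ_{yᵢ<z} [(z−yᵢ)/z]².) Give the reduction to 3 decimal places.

Before: below the line — 40×₹1,460, 27×₹3,100, 13×₹4,260, 5×₹4,920; squared poverty gap index (FGT₂) = 0.34611.
After the ₹2,060 transfer: below the line — 40×₹3,520, 27×₹5,160, 13×₹6,320, 5×₹6,980; squared poverty gap index (FGT₂) = 0.15279.
Reduction = 0.34611 − 0.15279 = 0.193.

0.193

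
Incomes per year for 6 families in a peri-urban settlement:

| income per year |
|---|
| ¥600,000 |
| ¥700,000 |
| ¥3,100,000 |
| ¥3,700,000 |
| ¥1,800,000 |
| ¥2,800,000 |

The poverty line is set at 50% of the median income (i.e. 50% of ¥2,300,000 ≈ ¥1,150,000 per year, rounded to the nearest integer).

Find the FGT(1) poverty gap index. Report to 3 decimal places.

0.145

Incomes under z: ¥600,000, ¥700,000 (q = 2 of N = 6).
Shortfall ratios: (1150000−600000)/1150000 = 0.4783; (1150000−700000)/1150000 = 0.3913.
Σ = 0.869565. Dividing by the full population N = 6 gives P₁ = 0.145.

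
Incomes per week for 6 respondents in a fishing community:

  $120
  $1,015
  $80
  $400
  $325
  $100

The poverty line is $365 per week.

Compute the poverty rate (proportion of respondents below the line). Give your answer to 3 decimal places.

4 of the 6 respondents have income below $365.
H = 4/6 = 0.667.

0.667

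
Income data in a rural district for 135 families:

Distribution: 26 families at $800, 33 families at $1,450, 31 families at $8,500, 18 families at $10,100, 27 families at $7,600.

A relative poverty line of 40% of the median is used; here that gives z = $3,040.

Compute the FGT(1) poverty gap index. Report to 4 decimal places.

0.2698

Incomes under z: 26×$800, 33×$1,450 (q = 59 of N = 135).
Gap ratios (z−y)/z: (3040−800)/3040 = 0.7368 (×26); (3040−1450)/3040 = 0.5230 (×33).
Sum of shortfalls = 36.417763; P₁ averages over all N: 36.417763 / 135 = 0.2698.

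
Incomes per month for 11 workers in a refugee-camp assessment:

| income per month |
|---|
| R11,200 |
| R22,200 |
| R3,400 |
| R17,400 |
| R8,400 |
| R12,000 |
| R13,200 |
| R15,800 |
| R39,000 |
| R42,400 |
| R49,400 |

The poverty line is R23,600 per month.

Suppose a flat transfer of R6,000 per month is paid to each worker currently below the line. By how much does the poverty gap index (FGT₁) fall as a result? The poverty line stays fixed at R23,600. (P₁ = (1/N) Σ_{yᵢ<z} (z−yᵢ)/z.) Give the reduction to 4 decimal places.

0.1672

Before: below the line — R3,400, R8,400, R11,200, R12,000, R13,200, R15,800, R17,400, R22,200; poverty gap index (FGT₁) = 0.328197.
After the R6,000 transfer: below the line — R9,400, R14,400, R17,200, R18,000, R19,200, R21,800, R23,400; poverty gap index (FGT₁) = 0.161017.
Reduction = 0.328197 − 0.161017 = 0.1672.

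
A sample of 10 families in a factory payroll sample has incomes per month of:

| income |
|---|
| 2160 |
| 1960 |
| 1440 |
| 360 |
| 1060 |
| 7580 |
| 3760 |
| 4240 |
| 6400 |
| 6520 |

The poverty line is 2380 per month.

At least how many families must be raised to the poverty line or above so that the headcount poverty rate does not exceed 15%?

4

Currently q = 5 of N = 10 are below the line (H = 0.500).
A headcount ratio of at most 15% allows at most ⌊0.15 × 10⌋ = 1 poor families.
So at least 5 − 1 = 4 must be lifted.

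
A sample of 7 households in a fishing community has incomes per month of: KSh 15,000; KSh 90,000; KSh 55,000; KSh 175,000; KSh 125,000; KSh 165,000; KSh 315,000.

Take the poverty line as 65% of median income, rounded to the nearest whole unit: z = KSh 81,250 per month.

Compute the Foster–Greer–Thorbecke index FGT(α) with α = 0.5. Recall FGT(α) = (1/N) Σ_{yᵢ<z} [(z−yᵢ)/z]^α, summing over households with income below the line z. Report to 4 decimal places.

0.2102

Incomes under z: KSh 15,000, KSh 55,000 (q = 2 of N = 7).
Relative gaps: (81250−15000)/81250 = 0.8154; (81250−55000)/81250 = 0.3231.
Raised to α = 0.5: 0.90299; 0.56840.
Sum = 1.471385; FGT(0.5) = 1.471385 / 7 = 0.2102.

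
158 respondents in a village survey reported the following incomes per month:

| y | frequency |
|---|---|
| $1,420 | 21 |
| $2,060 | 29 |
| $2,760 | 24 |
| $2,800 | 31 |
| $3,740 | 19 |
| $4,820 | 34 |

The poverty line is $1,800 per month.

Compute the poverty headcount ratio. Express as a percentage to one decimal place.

21 of the 158 respondents have income below $1,800.
H = 21/158 = 13.3%.

13.3%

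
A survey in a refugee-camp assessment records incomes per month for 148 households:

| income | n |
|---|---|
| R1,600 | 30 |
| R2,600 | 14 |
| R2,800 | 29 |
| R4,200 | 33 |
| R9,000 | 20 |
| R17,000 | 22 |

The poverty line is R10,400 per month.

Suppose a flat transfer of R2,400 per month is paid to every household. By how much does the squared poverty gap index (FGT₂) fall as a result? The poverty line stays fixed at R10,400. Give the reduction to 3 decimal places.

Before: below the line — 30×R1,600, 14×R2,600, 29×R2,800, 33×R4,200, 20×R9,000; squared poverty gap index (FGT₂) = 0.38467.
After the R2,400 transfer: below the line — 30×R4,000, 14×R5,000, 29×R5,200, 33×R6,600; squared poverty gap index (FGT₂) = 0.18102.
Reduction = 0.38467 − 0.18102 = 0.204.

0.204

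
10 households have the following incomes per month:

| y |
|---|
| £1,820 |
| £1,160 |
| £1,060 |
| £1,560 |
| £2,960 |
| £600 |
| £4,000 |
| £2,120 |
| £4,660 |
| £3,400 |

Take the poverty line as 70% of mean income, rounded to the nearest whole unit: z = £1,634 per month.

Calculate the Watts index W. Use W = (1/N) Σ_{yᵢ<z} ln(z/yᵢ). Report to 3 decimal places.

Incomes under z: £600, £1,060, £1,160, £1,560 (q = 4 of N = 10).
Log shortfalls: ln(1634/600) = 1.0019; ln(1634/1060) = 0.4328; ln(1634/1160) = 0.3426; ln(1634/1560) = 0.0463.
W = 1.823575 / 10 = 0.182.

0.182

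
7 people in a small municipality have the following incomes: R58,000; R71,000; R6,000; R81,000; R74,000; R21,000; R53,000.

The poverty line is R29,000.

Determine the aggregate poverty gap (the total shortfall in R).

Below z: R6,000, R21,000 (q = 2 of N = 7).
Individual gaps: 29000−6000 = 23000; 29000−21000 = 8000.
Aggregate gap = R31,000.

R31,000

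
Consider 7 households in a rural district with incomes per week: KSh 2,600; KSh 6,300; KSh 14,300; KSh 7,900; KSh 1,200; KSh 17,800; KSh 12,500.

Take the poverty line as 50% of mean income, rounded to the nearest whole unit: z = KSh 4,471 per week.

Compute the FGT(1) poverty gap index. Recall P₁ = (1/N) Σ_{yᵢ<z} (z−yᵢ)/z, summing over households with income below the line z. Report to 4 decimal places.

Incomes under z: KSh 1,200, KSh 2,600 (q = 2 of N = 7).
Shortfall ratios: (4471−1200)/4471 = 0.7316; (4471−2600)/4471 = 0.4185.
Σ = 1.150078. Dividing by the full population N = 7 gives P₁ = 0.1643.

0.1643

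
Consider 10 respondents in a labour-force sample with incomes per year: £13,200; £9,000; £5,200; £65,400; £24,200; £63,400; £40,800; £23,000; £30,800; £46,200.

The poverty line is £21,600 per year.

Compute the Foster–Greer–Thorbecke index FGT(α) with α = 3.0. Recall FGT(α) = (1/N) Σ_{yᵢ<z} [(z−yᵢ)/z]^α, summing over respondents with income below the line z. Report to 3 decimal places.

0.070

Poor units: £5,200, £9,000, £13,200 (q = 3 of N = 10).
Gap ratios (z−y)/z: (21600−5200)/21600 = 0.7593; (21600−9000)/21600 = 0.5833; (21600−13200)/21600 = 0.3889.
Raised to α = 3.0: 0.43769; 0.19850; 0.05881.
Sum = 0.695003; FGT(3.0) = 0.695003 / 10 = 0.070.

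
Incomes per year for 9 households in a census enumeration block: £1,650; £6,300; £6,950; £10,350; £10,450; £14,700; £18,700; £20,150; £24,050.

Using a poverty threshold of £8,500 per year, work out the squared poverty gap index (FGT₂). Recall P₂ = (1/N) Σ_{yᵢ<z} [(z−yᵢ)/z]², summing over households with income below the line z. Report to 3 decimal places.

Poor units: £1,650, £6,300, £6,950 (q = 3 of N = 9).
Shortfall ratios: (8500−1650)/8500 = 0.8059; (8500−6300)/8500 = 0.2588; (8500−6950)/8500 = 0.1824.
Squared: 0.6494; 0.0670; 0.0333.
Sum = 0.749689; P₂ = 0.749689 / 9 = 0.083.

0.083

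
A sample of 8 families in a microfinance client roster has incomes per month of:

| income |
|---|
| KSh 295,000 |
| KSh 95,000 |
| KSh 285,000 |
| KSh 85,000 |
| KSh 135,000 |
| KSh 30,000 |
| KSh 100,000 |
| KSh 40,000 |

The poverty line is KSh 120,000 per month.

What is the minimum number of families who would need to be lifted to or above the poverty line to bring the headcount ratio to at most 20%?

5 of the 8 families are poor, so H = 5/8 = 0.625.
A headcount ratio of at most 20% allows at most ⌊0.20 × 8⌋ = 1 poor families.
So at least 5 − 1 = 4 must be lifted.

4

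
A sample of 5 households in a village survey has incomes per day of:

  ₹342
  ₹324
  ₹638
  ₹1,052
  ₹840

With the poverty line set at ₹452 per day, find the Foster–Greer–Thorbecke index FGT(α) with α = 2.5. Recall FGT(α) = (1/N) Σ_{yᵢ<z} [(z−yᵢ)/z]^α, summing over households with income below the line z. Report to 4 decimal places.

0.0144

Below the line: ₹324, ₹342 (q = 2 of N = 5).
Gap ratios (z−y)/z: (452−324)/452 = 0.2832; (452−342)/452 = 0.2434.
Raised to α = 2.5: 0.04268; 0.02922.
Sum = 0.071893; FGT(2.5) = 0.071893 / 5 = 0.0144.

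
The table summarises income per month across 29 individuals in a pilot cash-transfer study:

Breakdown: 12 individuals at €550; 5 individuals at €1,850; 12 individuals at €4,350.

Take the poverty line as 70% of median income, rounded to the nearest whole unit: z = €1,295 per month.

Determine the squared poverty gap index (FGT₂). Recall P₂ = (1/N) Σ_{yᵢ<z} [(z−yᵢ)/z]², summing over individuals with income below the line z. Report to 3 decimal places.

0.137

Below the line: 12×€550 (q = 12 of N = 29).
Relative gaps: (1295−550)/1295 = 0.5753 (×12).
Squared: 0.3310 (×12).
Sum = 3.971497; P₂ = 3.971497 / 29 = 0.137.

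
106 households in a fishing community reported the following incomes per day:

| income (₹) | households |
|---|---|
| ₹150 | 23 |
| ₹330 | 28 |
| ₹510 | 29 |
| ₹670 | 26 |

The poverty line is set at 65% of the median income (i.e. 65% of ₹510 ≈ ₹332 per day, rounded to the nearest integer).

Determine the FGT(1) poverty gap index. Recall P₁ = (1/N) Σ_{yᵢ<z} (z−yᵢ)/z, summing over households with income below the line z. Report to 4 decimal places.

Below z: 23×₹150, 28×₹330 (q = 51 of N = 106).
Gap ratios (z−y)/z: (332−150)/332 = 0.5482 (×23); (332−330)/332 = 0.0060 (×28).
Sum of shortfalls = 12.777108; P₁ averages over all N: 12.777108 / 106 = 0.1205.

0.1205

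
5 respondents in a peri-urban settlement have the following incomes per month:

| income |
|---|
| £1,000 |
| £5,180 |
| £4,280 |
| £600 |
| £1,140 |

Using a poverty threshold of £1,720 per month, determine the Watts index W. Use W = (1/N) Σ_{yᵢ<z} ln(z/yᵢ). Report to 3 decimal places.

Incomes under z: £600, £1,000, £1,140 (q = 3 of N = 5).
Log shortfalls: ln(1720/600) = 1.0531; ln(1720/1000) = 0.5423; ln(1720/1140) = 0.4113.
W = 2.006770 / 5 = 0.401.

0.401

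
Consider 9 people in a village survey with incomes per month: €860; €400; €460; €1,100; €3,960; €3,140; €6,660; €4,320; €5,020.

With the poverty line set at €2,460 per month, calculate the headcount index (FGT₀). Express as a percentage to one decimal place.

4 of the 9 people have income below €2,460.
H = 4/9 = 44.4%.

44.4%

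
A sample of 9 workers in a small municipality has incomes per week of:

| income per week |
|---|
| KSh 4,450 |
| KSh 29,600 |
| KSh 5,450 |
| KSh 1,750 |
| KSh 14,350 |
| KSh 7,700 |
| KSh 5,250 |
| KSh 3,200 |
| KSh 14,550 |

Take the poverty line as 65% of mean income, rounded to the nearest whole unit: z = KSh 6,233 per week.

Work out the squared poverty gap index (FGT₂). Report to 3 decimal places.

Incomes under z: KSh 1,750, KSh 3,200, KSh 4,450, KSh 5,250, KSh 5,450 (q = 5 of N = 9).
Gap ratios (z−y)/z: (6233−1750)/6233 = 0.7192; (6233−3200)/6233 = 0.4866; (6233−4450)/6233 = 0.2861; (6233−5250)/6233 = 0.1577; (6233−5450)/6233 = 0.1256.
Squared: 0.5173; 0.2368; 0.0818; 0.0249; 0.0158.
Sum = 0.876566; P₂ = 0.876566 / 9 = 0.097.

0.097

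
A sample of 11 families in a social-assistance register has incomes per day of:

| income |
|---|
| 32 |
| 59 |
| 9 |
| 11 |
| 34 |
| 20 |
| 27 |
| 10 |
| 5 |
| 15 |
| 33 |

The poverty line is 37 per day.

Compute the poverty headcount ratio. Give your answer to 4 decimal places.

0.9091

10 of the 11 families have income below 37.
H = 10/11 = 0.9091.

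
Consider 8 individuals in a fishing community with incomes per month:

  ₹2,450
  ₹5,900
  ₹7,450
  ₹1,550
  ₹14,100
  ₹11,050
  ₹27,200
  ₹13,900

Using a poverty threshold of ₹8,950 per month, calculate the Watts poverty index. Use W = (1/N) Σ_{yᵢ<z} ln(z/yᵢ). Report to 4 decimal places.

Below the line: ₹1,550, ₹2,450, ₹5,900, ₹7,450 (q = 4 of N = 8).
ln(z/y) terms: ln(8950/1550) = 1.7534; ln(8950/2450) = 1.2956; ln(8950/5900) = 0.4167; ln(8950/7450) = 0.1834.
W = 3.649105 / 8 = 0.4561.

0.4561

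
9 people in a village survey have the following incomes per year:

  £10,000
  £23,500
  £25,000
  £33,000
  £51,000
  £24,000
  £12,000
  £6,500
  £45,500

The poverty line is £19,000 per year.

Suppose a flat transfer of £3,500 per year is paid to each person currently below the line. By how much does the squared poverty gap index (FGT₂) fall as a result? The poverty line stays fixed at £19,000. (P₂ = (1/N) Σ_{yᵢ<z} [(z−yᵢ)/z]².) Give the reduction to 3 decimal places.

0.050

Before: below the line — £6,500, £10,000, £12,000; squared poverty gap index (FGT₂) = 0.08810.
After the £3,500 transfer: below the line — £10,000, £13,500, £15,500; squared poverty gap index (FGT₂) = 0.03801.
Reduction = 0.08810 − 0.03801 = 0.050.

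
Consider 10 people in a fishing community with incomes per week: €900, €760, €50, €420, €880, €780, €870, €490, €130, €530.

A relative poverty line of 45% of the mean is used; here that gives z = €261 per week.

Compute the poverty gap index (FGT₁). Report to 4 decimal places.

Incomes under z: €50, €130 (q = 2 of N = 10).
Relative gaps: (261−50)/261 = 0.8084; (261−130)/261 = 0.5019.
Σ = 1.310345. Dividing by the full population N = 10 gives P₁ = 0.1310.

0.1310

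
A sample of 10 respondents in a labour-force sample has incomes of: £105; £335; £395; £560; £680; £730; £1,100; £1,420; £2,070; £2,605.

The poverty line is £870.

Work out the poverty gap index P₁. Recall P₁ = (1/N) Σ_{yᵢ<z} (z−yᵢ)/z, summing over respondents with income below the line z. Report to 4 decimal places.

0.2776

Poor units: £105, £335, £395, £560, £680, £730 (q = 6 of N = 10).
Gap ratios (z−y)/z: (870−105)/870 = 0.8793; (870−335)/870 = 0.6149; (870−395)/870 = 0.5460; (870−560)/870 = 0.3563; (870−680)/870 = 0.2184; (870−730)/870 = 0.1609.
Σ = 2.775862. Dividing by the full population N = 10 gives P₁ = 0.2776.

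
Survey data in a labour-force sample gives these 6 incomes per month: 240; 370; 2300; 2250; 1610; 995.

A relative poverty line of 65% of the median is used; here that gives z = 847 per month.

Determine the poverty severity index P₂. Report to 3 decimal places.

0.138

Below z: 240, 370 (q = 2 of N = 6).
Shortfall ratios: (847−240)/847 = 0.7166; (847−370)/847 = 0.5632.
Squared: 0.5136; 0.3172.
Sum = 0.830737; P₂ = 0.830737 / 6 = 0.138.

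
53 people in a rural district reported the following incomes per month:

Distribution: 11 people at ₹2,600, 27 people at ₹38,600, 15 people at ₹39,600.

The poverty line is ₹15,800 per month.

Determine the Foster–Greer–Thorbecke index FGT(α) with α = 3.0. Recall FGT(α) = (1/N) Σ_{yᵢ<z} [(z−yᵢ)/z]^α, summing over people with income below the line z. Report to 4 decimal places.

Below the line: 11×₹2,600 (q = 11 of N = 53).
Relative gaps: (15800−2600)/15800 = 0.8354 (×11).
Raised to α = 3.0: 0.58311 (×11).
Sum = 6.414211; FGT(3.0) = 6.414211 / 53 = 0.1210.

0.1210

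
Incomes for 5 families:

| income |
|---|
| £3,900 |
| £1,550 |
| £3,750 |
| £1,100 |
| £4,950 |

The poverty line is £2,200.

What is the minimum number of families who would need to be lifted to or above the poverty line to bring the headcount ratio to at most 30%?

1

2 of the 5 families are poor, so H = 2/5 = 0.400.
A headcount ratio of at most 30% allows at most ⌊0.30 × 5⌋ = 1 poor families.
So at least 2 − 1 = 1 must be lifted.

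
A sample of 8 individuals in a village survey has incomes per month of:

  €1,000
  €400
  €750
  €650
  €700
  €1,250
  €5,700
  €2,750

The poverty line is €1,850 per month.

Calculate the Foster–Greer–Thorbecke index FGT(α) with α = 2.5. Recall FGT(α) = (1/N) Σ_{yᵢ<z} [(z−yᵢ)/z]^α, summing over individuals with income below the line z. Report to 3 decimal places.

0.208

Incomes under z: €400, €650, €700, €750, €1,000, €1,250 (q = 6 of N = 8).
Normalized shortfalls: (1850−400)/1850 = 0.7838; (1850−650)/1850 = 0.6486; (1850−700)/1850 = 0.6216; (1850−750)/1850 = 0.5946; (1850−1000)/1850 = 0.4595; (1850−1250)/1850 = 0.3243.
Raised to α = 2.5: 0.54386; 0.33886; 0.30466; 0.27262; 0.14309; 0.05990.
Sum = 1.663000; FGT(2.5) = 1.663000 / 8 = 0.208.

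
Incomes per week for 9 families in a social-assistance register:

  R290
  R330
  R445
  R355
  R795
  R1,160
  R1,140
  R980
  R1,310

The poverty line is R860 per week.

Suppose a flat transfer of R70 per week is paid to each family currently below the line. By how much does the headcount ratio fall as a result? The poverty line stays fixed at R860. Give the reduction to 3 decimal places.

0.111

Before: below the line — R290, R330, R355, R445, R795; headcount ratio = 0.55556.
After the R70 transfer: below the line — R360, R400, R425, R515; headcount ratio = 0.44444.
Reduction = 0.55556 − 0.44444 = 0.111.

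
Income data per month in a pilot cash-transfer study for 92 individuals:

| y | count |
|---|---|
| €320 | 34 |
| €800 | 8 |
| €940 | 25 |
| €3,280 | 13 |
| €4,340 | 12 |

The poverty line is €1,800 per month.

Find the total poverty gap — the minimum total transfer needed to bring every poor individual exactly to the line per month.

€79,820

Below z: 34×€320, 8×€800, 25×€940 (q = 67 of N = 92).
Individual gaps: 34×(1800−320) = 50320; 8×(1800−800) = 8000; 25×(1800−940) = 21500.
Aggregate gap = €79,820.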